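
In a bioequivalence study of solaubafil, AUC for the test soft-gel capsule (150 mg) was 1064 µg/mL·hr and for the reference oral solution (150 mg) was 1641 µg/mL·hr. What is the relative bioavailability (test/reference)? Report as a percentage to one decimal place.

F_rel = 64.8%

F_rel = (AUC_test/D_test) / (AUC_ref/D_ref)
      = (1064/150) / (1641/150)
      = 7.09333 / 10.94 = 0.6484 = 64.84%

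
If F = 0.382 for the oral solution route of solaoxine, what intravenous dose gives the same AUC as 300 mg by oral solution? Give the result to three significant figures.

D_iv = 115 mg

Systemic exposure from an extravascular dose = F × D_ev, so the equivalent IV dose is F × D_ev.
D_iv = F × D_ev = 0.382 × 300 = 114.6 mg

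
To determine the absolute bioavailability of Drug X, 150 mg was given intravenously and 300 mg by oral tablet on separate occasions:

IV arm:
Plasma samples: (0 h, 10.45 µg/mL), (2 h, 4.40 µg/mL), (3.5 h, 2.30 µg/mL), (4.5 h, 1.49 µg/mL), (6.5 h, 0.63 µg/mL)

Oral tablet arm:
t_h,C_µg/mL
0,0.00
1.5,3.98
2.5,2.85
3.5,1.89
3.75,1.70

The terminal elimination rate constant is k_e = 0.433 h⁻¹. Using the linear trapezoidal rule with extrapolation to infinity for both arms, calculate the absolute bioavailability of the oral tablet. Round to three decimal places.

F = 0.259

Trapezoidal AUC_0→6.5 (IV):
  [0→2]: (10.45+4.40)/2 × 2 = 14.85
  [2→3.5]: (4.40+2.30)/2 × 1.5 = 5.025
  [3.5→4.5]: (2.30+1.49)/2 × 1 = 1.895
  [4.5→6.5]: (1.49+0.63)/2 × 2 = 2.12
  Sum = 23.89 µg/mL·h
IV tail: 0.63/0.433 = 1.455; AUC_iv,0→∞ = 23.89 + 1.455 = 25.345 µg/mL·h
Trapezoidal AUC_0→3.75 (oral tablet):
  [0→1.5]: (0.00+3.98)/2 × 1.5 = 2.985
  [1.5→2.5]: (3.98+2.85)/2 × 1 = 3.415
  [2.5→3.5]: (2.85+1.89)/2 × 1 = 2.37
  [3.5→3.75]: (1.89+1.70)/2 × 0.25 = 0.44875
  Sum = 9.21875 µg/mL·h
oral tablet tail: 1.70/0.433 = 3.926; AUC_ev,0→∞ = 9.21875 + 3.926 = 13.14475 µg/mL·h
F = (AUC_ev/D_ev)/(AUC_iv/D_iv) = (13.14475/300)/(25.345/150) = 0.0438158/0.168967 = 0.2593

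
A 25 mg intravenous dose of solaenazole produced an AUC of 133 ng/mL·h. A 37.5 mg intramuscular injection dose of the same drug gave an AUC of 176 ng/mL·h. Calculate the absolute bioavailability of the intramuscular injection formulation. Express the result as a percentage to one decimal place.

F = (AUC_ev / D_ev) / (AUC_iv / D_iv)
  = (176/37.5) / (133/25)
  = 4.69333 / 5.32 = 0.8822
  = 88.22%

F = 88.2%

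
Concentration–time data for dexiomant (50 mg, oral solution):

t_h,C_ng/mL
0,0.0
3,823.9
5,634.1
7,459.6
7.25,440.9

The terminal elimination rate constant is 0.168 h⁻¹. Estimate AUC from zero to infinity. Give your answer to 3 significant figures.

Trapezoidal AUC_0→7.25:
  [0→3]: (0.0+823.9)/2 × 3 = 1235.85
  [3→5]: (823.9+634.1)/2 × 2 = 1458.0
  [5→7]: (634.1+459.6)/2 × 2 = 1093.7
  [7→7.25]: (459.6+440.9)/2 × 0.25 = 112.5625
  Sum = 3900.1125 ng/mL·h
Extrapolated tail: C_last / k_e = 440.9 / 0.168 = 2624.405
AUC_0→∞ = 3900.1125 + 2624.405 = 6524.5175 ng/mL·h

AUC = 6520 ng/mL·h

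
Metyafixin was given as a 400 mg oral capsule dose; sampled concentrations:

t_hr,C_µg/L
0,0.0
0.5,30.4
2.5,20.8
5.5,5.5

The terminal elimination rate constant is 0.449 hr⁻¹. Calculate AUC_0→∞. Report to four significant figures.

Trapezoidal AUC_0→5.5:
  [0→0.5]: (0.0+30.4)/2 × 0.5 = 7.6
  [0.5→2.5]: (30.4+20.8)/2 × 2 = 51.2
  [2.5→5.5]: (20.8+5.5)/2 × 3 = 39.45
  Sum = 98.25 µg/L·hr
Extrapolated tail: C_last / k_e = 5.5 / 0.449 = 12.249
AUC_0→∞ = 98.25 + 12.249 = 110.499 µg/L·hr

AUC = 110.5 µg/L·hr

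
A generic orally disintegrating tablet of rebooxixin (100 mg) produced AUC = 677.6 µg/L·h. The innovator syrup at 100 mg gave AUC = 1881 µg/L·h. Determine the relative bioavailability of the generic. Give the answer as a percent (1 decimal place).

F_rel = (AUC_test/D_test) / (AUC_ref/D_ref)
      = (677.6/100) / (1881/100)
      = 6.776 / 18.81 = 0.3602 = 36.02%

F_rel = 36.0%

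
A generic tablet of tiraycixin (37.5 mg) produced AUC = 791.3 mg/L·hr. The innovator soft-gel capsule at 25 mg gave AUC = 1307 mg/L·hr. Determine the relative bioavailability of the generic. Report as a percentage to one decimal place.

F_rel = 40.4%

F_rel = (AUC_test/D_test) / (AUC_ref/D_ref)
      = (791.3/37.5) / (1307/25)
      = 21.1013 / 52.28 = 0.4036 = 40.36%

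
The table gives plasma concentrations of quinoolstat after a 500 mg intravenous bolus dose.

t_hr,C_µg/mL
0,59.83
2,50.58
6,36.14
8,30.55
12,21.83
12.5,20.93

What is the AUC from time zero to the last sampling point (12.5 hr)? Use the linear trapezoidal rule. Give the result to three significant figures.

Trapezoidal AUC_0→12.5:
  [0→2]: (59.83+50.58)/2 × 2 = 110.41
  [2→6]: (50.58+36.14)/2 × 4 = 173.44
  [6→8]: (36.14+30.55)/2 × 2 = 66.69
  [8→12]: (30.55+21.83)/2 × 4 = 104.76
  [12→12.5]: (21.83+20.93)/2 × 0.5 = 10.69
  Sum = 465.99 µg/mL·hr

AUC = 466 µg/mL·hr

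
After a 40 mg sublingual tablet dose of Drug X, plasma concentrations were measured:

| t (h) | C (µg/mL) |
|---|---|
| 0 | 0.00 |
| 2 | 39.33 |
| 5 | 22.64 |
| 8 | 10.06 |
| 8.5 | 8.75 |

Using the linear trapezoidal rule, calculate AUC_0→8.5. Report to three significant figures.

Trapezoidal AUC_0→8.5:
  [0→2]: (0.00+39.33)/2 × 2 = 39.33
  [2→5]: (39.33+22.64)/2 × 3 = 92.955
  [5→8]: (22.64+10.06)/2 × 3 = 49.05
  [8→8.5]: (10.06+8.75)/2 × 0.5 = 4.7025
  Sum = 186.0375 µg/mL·h

AUC = 186 µg/mL·h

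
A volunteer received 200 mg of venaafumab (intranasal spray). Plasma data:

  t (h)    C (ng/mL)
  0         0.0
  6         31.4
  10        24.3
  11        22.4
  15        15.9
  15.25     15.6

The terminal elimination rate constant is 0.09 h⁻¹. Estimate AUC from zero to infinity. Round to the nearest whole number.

Trapezoidal AUC_0→15.25:
  [0→6]: (0.0+31.4)/2 × 6 = 94.2
  [6→10]: (31.4+24.3)/2 × 4 = 111.4
  [10→11]: (24.3+22.4)/2 × 1 = 23.35
  [11→15]: (22.4+15.9)/2 × 4 = 76.6
  [15→15.25]: (15.9+15.6)/2 × 0.25 = 3.9375
  Sum = 309.4875 ng/mL·h
Extrapolated tail: C_last / k_e = 15.6 / 0.09 = 173.333
AUC_0→∞ = 309.4875 + 173.333 = 482.8205 ng/mL·h

AUC = 483 ng/mL·h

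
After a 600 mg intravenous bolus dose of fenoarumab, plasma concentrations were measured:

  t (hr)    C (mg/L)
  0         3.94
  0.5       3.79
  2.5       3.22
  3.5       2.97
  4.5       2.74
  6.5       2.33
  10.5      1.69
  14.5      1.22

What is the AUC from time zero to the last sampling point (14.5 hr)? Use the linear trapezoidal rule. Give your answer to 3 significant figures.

AUC = 33.8 mg/L·hr

Trapezoidal AUC_0→14.5:
  [0→0.5]: (3.94+3.79)/2 × 0.5 = 1.9325
  [0.5→2.5]: (3.79+3.22)/2 × 2 = 7.01
  [2.5→3.5]: (3.22+2.97)/2 × 1 = 3.095
  [3.5→4.5]: (2.97+2.74)/2 × 1 = 2.855
  [4.5→6.5]: (2.74+2.33)/2 × 2 = 5.07
  [6.5→10.5]: (2.33+1.69)/2 × 4 = 8.04
  [10.5→14.5]: (1.69+1.22)/2 × 4 = 5.82
  Sum = 33.8225 mg/L·hr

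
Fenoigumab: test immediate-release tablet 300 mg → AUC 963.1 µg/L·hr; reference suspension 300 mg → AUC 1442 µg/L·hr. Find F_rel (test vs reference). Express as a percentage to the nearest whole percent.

F_rel = 67%

F_rel = (AUC_test/D_test) / (AUC_ref/D_ref)
      = (963.1/300) / (1442/300)
      = 3.21033 / 4.80667 = 0.6679 = 66.79%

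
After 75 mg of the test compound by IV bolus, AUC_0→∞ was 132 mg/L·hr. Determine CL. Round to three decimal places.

CL = Dose_iv / AUC_0→∞
   = 75 / 132 = 0.568182 L/hr

CL = 0.568 L/hr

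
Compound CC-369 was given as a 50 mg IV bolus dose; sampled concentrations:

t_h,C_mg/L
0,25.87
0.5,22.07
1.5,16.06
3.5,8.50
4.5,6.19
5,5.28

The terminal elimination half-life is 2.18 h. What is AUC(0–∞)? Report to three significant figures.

AUC = 82.4 mg/L·h

Trapezoidal AUC_0→5:
  [0→0.5]: (25.87+22.07)/2 × 0.5 = 11.985
  [0.5→1.5]: (22.07+16.06)/2 × 1 = 19.065
  [1.5→3.5]: (16.06+8.50)/2 × 2 = 24.56
  [3.5→4.5]: (8.50+6.19)/2 × 1 = 7.345
  [4.5→5]: (6.19+5.28)/2 × 0.5 = 2.8675
  Sum = 65.8225 mg/L·h
k_e = ln2 / t½ = 0.693147 / 2.18 = 0.3180 h^-1
Extrapolated tail: C_last / k_e = 5.28 / 0.318 = 16.604
AUC_0→∞ = 65.8225 + 16.604 = 82.4265 mg/L·h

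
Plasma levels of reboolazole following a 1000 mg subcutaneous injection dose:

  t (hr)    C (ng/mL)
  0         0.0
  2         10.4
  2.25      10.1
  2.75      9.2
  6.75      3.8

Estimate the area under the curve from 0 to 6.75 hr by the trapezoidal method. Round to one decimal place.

Trapezoidal AUC_0→6.75:
  [0→2]: (0.0+10.4)/2 × 2 = 10.4
  [2→2.25]: (10.4+10.1)/2 × 0.25 = 2.5625
  [2.25→2.75]: (10.1+9.2)/2 × 0.5 = 4.825
  [2.75→6.75]: (9.2+3.8)/2 × 4 = 26.0
  Sum = 43.7875 ng/mL·hr

AUC = 43.8 ng/mL·hr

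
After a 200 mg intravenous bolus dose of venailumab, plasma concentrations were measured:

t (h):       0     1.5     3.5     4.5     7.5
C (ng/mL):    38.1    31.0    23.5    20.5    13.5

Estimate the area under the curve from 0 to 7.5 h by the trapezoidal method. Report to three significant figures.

AUC = 179 ng/mL·h

Trapezoidal AUC_0→7.5:
  [0→1.5]: (38.1+31.0)/2 × 1.5 = 51.825
  [1.5→3.5]: (31.0+23.5)/2 × 2 = 54.5
  [3.5→4.5]: (23.5+20.5)/2 × 1 = 22.0
  [4.5→7.5]: (20.5+13.5)/2 × 3 = 51.0
  Sum = 179.325 ng/mL·h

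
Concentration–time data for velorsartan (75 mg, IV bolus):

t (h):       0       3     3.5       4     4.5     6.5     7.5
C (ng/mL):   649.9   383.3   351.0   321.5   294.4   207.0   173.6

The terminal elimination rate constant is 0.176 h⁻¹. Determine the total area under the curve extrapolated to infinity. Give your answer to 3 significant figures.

Trapezoidal AUC_0→7.5:
  [0→3]: (649.9+383.3)/2 × 3 = 1549.8
  [3→3.5]: (383.3+351.0)/2 × 0.5 = 183.575
  [3.5→4]: (351.0+321.5)/2 × 0.5 = 168.125
  [4→4.5]: (321.5+294.4)/2 × 0.5 = 153.975
  [4.5→6.5]: (294.4+207.0)/2 × 2 = 501.4
  [6.5→7.5]: (207.0+173.6)/2 × 1 = 190.3
  Sum = 2747.175 ng/mL·h
Extrapolated tail: C_last / k_e = 173.6 / 0.176 = 986.364
AUC_0→∞ = 2747.175 + 986.364 = 3733.539 ng/mL·h

AUC = 3730 ng/mL·h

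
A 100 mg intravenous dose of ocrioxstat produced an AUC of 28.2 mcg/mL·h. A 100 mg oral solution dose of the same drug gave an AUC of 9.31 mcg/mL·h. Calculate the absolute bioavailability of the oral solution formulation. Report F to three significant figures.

F = (AUC_ev / D_ev) / (AUC_iv / D_iv)
  = (9.31/100) / (28.2/100)
  = 0.0931 / 0.282 = 0.3301

F = 0.330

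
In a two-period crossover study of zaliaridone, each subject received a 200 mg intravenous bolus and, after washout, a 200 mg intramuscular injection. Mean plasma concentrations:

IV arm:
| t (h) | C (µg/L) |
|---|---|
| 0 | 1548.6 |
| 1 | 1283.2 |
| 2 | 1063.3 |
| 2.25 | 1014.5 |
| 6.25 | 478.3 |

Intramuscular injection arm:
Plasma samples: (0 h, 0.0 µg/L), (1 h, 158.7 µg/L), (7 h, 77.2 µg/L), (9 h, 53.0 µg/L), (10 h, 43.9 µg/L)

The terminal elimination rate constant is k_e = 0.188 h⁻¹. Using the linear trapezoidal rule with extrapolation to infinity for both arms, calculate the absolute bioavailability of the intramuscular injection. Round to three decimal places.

F = 0.143

Trapezoidal AUC_0→6.25 (IV):
  [0→1]: (1548.6+1283.2)/2 × 1 = 1415.9
  [1→2]: (1283.2+1063.3)/2 × 1 = 1173.25
  [2→2.25]: (1063.3+1014.5)/2 × 0.25 = 259.725
  [2.25→6.25]: (1014.5+478.3)/2 × 4 = 2985.6
  Sum = 5834.475 µg/L·h
IV tail: 478.3/0.188 = 2544.149; AUC_iv,0→∞ = 5834.475 + 2544.149 = 8378.624 µg/L·h
Trapezoidal AUC_0→10 (intramuscular injection):
  [0→1]: (0.0+158.7)/2 × 1 = 79.35
  [1→7]: (158.7+77.2)/2 × 6 = 707.7
  [7→9]: (77.2+53.0)/2 × 2 = 130.2
  [9→10]: (53.0+43.9)/2 × 1 = 48.45
  Sum = 965.7 µg/L·h
intramuscular injection tail: 43.9/0.188 = 233.511; AUC_ev,0→∞ = 965.7 + 233.511 = 1199.211 µg/L·h
F = (AUC_ev/D_ev)/(AUC_iv/D_iv) = (1199.211/200)/(8378.624/200) = 5.996055/41.89312 = 0.1431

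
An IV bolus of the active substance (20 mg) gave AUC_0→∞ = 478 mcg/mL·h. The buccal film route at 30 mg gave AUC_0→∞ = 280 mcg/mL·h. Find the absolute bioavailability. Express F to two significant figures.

F = 0.39

F = (AUC_ev / D_ev) / (AUC_iv / D_iv)
  = (280/30) / (478/20)
  = 9.33333 / 23.9 = 0.3905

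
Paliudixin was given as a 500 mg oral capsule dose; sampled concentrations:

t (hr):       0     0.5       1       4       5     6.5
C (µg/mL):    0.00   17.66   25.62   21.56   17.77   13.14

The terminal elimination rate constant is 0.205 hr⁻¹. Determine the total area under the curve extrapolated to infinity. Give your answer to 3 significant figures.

Trapezoidal AUC_0→6.5:
  [0→0.5]: (0.00+17.66)/2 × 0.5 = 4.415
  [0.5→1]: (17.66+25.62)/2 × 0.5 = 10.82
  [1→4]: (25.62+21.56)/2 × 3 = 70.77
  [4→5]: (21.56+17.77)/2 × 1 = 19.665
  [5→6.5]: (17.77+13.14)/2 × 1.5 = 23.1825
  Sum = 128.8525 µg/mL·hr
Extrapolated tail: C_last / k_e = 13.14 / 0.205 = 64.098
AUC_0→∞ = 128.8525 + 64.098 = 192.9505 µg/mL·hr

AUC = 193 µg/mL·hr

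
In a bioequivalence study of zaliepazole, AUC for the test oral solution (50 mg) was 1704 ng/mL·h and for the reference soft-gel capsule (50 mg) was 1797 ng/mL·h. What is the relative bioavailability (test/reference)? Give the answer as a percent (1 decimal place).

F_rel = 94.8%

F_rel = (AUC_test/D_test) / (AUC_ref/D_ref)
      = (1704/50) / (1797/50)
      = 34.08 / 35.94 = 0.9482 = 94.82%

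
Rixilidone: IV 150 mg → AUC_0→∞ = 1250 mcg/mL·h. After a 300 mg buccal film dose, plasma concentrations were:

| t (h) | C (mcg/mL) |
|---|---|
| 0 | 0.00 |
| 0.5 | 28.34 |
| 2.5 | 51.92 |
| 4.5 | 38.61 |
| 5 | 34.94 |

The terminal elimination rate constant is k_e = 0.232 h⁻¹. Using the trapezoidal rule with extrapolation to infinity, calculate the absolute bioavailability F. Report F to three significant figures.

Trapezoidal AUC_0→5 (buccal film):
  [0→0.5]: (0.00+28.34)/2 × 0.5 = 7.085
  [0.5→2.5]: (28.34+51.92)/2 × 2 = 80.26
  [2.5→4.5]: (51.92+38.61)/2 × 2 = 90.53
  [4.5→5]: (38.61+34.94)/2 × 0.5 = 18.3875
  Sum = 196.2625 mcg/mL·h
Tail: C_last/k_e = 34.94/0.232 = 150.603
AUC_0→∞ (buccal film) = 196.2625 + 150.603 = 346.8655 mcg/mL·h
F = (AUC_ev/D_ev)/(AUC_iv/D_iv) = (346.8655/300)/(1250/150) = 1.15622/8.33333 = 0.1387

F = 0.139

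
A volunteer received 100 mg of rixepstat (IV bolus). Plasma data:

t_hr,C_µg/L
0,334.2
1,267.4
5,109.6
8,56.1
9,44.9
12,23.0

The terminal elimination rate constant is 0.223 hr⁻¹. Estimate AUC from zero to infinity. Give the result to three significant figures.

AUC = 1560 µg/L·hr

Trapezoidal AUC_0→12:
  [0→1]: (334.2+267.4)/2 × 1 = 300.8
  [1→5]: (267.4+109.6)/2 × 4 = 754.0
  [5→8]: (109.6+56.1)/2 × 3 = 248.55
  [8→9]: (56.1+44.9)/2 × 1 = 50.5
  [9→12]: (44.9+23.0)/2 × 3 = 101.85
  Sum = 1455.7 µg/L·hr
Extrapolated tail: C_last / k_e = 23.0 / 0.223 = 103.139
AUC_0→∞ = 1455.7 + 103.139 = 1558.839 µg/L·hr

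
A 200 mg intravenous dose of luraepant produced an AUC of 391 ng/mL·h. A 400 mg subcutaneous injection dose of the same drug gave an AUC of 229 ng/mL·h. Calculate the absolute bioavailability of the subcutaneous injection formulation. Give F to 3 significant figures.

F = (AUC_ev / D_ev) / (AUC_iv / D_iv)
  = (229/400) / (391/200)
  = 0.5725 / 1.955 = 0.2928

F = 0.293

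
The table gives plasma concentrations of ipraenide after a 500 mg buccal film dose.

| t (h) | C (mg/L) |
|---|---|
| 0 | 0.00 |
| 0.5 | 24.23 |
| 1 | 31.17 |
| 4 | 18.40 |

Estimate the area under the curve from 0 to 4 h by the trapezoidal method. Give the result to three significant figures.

AUC = 94.3 mg/L·h

Trapezoidal AUC_0→4:
  [0→0.5]: (0.00+24.23)/2 × 0.5 = 6.0575
  [0.5→1]: (24.23+31.17)/2 × 0.5 = 13.85
  [1→4]: (31.17+18.40)/2 × 3 = 74.355
  Sum = 94.2625 mg/L·h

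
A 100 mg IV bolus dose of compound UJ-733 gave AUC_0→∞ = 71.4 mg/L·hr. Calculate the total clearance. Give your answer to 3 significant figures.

CL = 1.40 L/hr

CL = Dose_iv / AUC_0→∞
   = 100 / 71.4 = 1.40056 L/hr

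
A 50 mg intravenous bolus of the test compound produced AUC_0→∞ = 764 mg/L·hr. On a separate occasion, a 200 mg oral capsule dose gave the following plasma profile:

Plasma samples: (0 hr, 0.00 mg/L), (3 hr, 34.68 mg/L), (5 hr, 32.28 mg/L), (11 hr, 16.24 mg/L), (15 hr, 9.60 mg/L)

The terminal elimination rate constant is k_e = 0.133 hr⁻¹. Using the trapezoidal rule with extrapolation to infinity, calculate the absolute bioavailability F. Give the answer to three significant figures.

Trapezoidal AUC_0→15 (oral capsule):
  [0→3]: (0.00+34.68)/2 × 3 = 52.02
  [3→5]: (34.68+32.28)/2 × 2 = 66.96
  [5→11]: (32.28+16.24)/2 × 6 = 145.56
  [11→15]: (16.24+9.60)/2 × 4 = 51.68
  Sum = 316.22 mg/L·hr
Tail: C_last/k_e = 9.60/0.133 = 72.180
AUC_0→∞ (oral capsule) = 316.22 + 72.180 = 388.4 mg/L·hr
F = (AUC_ev/D_ev)/(AUC_iv/D_iv) = (388.4/200)/(764/50) = 1.942/15.28 = 0.1271

F = 0.127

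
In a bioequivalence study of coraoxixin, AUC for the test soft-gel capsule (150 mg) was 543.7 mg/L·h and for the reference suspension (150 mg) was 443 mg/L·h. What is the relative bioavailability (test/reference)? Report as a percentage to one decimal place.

F_rel = 122.7%

F_rel = (AUC_test/D_test) / (AUC_ref/D_ref)
      = (543.7/150) / (443/150)
      = 3.62467 / 2.95333 = 1.2273 = 122.73%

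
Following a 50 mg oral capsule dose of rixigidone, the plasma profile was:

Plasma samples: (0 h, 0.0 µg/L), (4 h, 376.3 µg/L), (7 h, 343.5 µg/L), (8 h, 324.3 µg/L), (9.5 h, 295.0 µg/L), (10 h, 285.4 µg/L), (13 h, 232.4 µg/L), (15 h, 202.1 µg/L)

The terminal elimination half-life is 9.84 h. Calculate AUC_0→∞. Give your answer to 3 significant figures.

Trapezoidal AUC_0→15:
  [0→4]: (0.0+376.3)/2 × 4 = 752.6
  [4→7]: (376.3+343.5)/2 × 3 = 1079.7
  [7→8]: (343.5+324.3)/2 × 1 = 333.9
  [8→9.5]: (324.3+295.0)/2 × 1.5 = 464.475
  [9.5→10]: (295.0+285.4)/2 × 0.5 = 145.1
  [10→13]: (285.4+232.4)/2 × 3 = 776.7
  [13→15]: (232.4+202.1)/2 × 2 = 434.5
  Sum = 3986.975 µg/L·h
k_e = ln2 / t½ = 0.693147 / 9.84 = 0.0704 h^-1
Extrapolated tail: C_last / k_e = 202.1 / 0.0704 = 2870.739
AUC_0→∞ = 3986.975 + 2870.739 = 6857.714 µg/L·h

AUC = 6860 µg/L·h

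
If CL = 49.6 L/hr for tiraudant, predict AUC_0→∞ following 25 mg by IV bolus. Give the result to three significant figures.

AUC = 0.504 mg/L·hr

AUC_0→∞ = Dose_iv / CL
        = 25 / 49.6 = 0.504032 mg/L·hr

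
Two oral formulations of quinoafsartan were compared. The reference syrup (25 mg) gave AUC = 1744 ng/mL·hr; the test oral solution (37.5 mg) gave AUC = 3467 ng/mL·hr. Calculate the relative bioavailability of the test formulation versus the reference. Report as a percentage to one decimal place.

F_rel = (AUC_test/D_test) / (AUC_ref/D_ref)
      = (3467/37.5) / (1744/25)
      = 92.4533 / 69.76 = 1.3253 = 132.53%

F_rel = 132.5%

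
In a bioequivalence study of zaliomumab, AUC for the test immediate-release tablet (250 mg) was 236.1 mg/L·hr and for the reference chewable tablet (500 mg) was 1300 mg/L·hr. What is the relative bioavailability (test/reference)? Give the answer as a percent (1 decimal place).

F_rel = 36.3%

F_rel = (AUC_test/D_test) / (AUC_ref/D_ref)
      = (236.1/250) / (1300/500)
      = 0.9444 / 2.6 = 0.3632 = 36.32%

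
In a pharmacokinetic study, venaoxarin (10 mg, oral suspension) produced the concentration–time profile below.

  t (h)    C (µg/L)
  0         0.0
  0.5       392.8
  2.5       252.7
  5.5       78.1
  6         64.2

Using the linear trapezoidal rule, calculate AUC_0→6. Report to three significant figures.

AUC = 1280 µg/L·h

Trapezoidal AUC_0→6:
  [0→0.5]: (0.0+392.8)/2 × 0.5 = 98.2
  [0.5→2.5]: (392.8+252.7)/2 × 2 = 645.5
  [2.5→5.5]: (252.7+78.1)/2 × 3 = 496.2
  [5.5→6]: (78.1+64.2)/2 × 0.5 = 35.575
  Sum = 1275.475 µg/L·h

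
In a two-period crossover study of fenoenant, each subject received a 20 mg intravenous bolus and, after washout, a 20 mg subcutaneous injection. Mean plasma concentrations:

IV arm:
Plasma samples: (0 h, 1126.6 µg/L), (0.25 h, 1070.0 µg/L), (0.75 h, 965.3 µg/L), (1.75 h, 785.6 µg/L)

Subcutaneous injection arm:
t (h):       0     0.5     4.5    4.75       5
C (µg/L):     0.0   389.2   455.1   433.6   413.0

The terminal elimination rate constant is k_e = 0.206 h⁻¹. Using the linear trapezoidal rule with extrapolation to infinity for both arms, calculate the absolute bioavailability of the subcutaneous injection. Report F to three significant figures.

F = 0.732

Trapezoidal AUC_0→1.75 (IV):
  [0→0.25]: (1126.6+1070.0)/2 × 0.25 = 274.575
  [0.25→0.75]: (1070.0+965.3)/2 × 0.5 = 508.825
  [0.75→1.75]: (965.3+785.6)/2 × 1 = 875.45
  Sum = 1658.85 µg/L·h
IV tail: 785.6/0.206 = 3813.592; AUC_iv,0→∞ = 1658.85 + 3813.592 = 5472.442 µg/L·h
Trapezoidal AUC_0→5 (subcutaneous injection):
  [0→0.5]: (0.0+389.2)/2 × 0.5 = 97.3
  [0.5→4.5]: (389.2+455.1)/2 × 4 = 1688.6
  [4.5→4.75]: (455.1+433.6)/2 × 0.25 = 111.0875
  [4.75→5]: (433.6+413.0)/2 × 0.25 = 105.825
  Sum = 2002.8125 µg/L·h
subcutaneous injection tail: 413.0/0.206 = 2004.854; AUC_ev,0→∞ = 2002.8125 + 2004.854 = 4007.6665 µg/L·h
F = (AUC_ev/D_ev)/(AUC_iv/D_iv) = (4007.6665/20)/(5472.442/20) = 200.383/273.6221 = 0.7323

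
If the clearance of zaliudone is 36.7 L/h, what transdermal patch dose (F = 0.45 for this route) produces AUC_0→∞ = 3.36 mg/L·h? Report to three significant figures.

Dose = CL × AUC_0→∞ / F
     = 36.7 × 3.36 / 0.45 = 274.027 mg

Dose = 274 mg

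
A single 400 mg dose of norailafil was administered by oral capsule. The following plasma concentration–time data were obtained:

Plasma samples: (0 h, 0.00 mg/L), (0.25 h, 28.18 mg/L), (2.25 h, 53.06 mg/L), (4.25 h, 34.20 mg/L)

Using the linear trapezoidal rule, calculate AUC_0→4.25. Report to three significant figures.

AUC = 172 mg/L·h

Trapezoidal AUC_0→4.25:
  [0→0.25]: (0.00+28.18)/2 × 0.25 = 3.5225
  [0.25→2.25]: (28.18+53.06)/2 × 2 = 81.24
  [2.25→4.25]: (53.06+34.20)/2 × 2 = 87.26
  Sum = 172.0225 mg/L·h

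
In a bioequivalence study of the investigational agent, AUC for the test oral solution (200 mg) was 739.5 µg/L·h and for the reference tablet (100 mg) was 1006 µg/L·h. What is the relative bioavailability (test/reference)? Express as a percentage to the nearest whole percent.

F_rel = 37%

F_rel = (AUC_test/D_test) / (AUC_ref/D_ref)
      = (739.5/200) / (1006/100)
      = 3.6975 / 10.06 = 0.3675 = 36.75%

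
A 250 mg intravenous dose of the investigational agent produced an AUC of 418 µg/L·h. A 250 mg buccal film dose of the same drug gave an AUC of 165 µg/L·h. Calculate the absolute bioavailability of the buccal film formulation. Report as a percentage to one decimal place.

F = (AUC_ev / D_ev) / (AUC_iv / D_iv)
  = (165/250) / (418/250)
  = 0.66 / 1.672 = 0.3947
  = 39.47%

F = 39.5%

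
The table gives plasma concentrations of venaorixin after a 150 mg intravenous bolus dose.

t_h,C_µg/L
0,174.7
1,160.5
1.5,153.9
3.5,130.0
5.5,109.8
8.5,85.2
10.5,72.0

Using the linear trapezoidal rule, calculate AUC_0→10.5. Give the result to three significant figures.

Trapezoidal AUC_0→10.5:
  [0→1]: (174.7+160.5)/2 × 1 = 167.6
  [1→1.5]: (160.5+153.9)/2 × 0.5 = 78.6
  [1.5→3.5]: (153.9+130.0)/2 × 2 = 283.9
  [3.5→5.5]: (130.0+109.8)/2 × 2 = 239.8
  [5.5→8.5]: (109.8+85.2)/2 × 3 = 292.5
  [8.5→10.5]: (85.2+72.0)/2 × 2 = 157.2
  Sum = 1219.6 µg/L·h

AUC = 1220 µg/L·h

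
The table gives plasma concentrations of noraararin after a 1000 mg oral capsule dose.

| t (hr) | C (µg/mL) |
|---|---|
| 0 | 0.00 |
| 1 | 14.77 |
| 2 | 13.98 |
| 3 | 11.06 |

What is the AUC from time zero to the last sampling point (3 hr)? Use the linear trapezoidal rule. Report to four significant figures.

AUC = 34.28 µg/mL·hr

Trapezoidal AUC_0→3:
  [0→1]: (0.00+14.77)/2 × 1 = 7.385
  [1→2]: (14.77+13.98)/2 × 1 = 14.375
  [2→3]: (13.98+11.06)/2 × 1 = 12.52
  Sum = 34.28 µg/mL·hr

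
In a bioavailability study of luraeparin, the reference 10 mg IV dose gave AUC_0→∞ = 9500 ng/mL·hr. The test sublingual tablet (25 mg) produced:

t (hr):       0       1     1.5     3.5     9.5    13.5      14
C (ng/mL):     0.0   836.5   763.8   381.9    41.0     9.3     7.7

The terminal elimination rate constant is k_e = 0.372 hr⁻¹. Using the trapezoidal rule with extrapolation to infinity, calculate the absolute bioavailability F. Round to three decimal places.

Trapezoidal AUC_0→14 (sublingual tablet):
  [0→1]: (0.0+836.5)/2 × 1 = 418.25
  [1→1.5]: (836.5+763.8)/2 × 0.5 = 400.075
  [1.5→3.5]: (763.8+381.9)/2 × 2 = 1145.7
  [3.5→9.5]: (381.9+41.0)/2 × 6 = 1268.7
  [9.5→13.5]: (41.0+9.3)/2 × 4 = 100.6
  [13.5→14]: (9.3+7.7)/2 × 0.5 = 4.25
  Sum = 3337.575 ng/mL·hr
Tail: C_last/k_e = 7.7/0.372 = 20.699
AUC_0→∞ (sublingual tablet) = 3337.575 + 20.699 = 3358.274 ng/mL·hr
F = (AUC_ev/D_ev)/(AUC_iv/D_iv) = (3358.274/25)/(9500/10) = 134.33096/950 = 0.1414

F = 0.141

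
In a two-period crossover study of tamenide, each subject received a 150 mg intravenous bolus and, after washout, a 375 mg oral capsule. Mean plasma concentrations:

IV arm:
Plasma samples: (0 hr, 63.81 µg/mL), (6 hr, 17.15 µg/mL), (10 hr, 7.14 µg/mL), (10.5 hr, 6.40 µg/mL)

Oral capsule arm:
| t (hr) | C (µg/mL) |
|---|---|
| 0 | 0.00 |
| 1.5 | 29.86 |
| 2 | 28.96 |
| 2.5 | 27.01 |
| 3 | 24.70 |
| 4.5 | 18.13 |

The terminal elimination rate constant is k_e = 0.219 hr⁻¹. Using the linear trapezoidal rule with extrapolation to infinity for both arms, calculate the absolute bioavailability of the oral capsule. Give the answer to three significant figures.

Trapezoidal AUC_0→10.5 (IV):
  [0→6]: (63.81+17.15)/2 × 6 = 242.88
  [6→10]: (17.15+7.14)/2 × 4 = 48.58
  [10→10.5]: (7.14+6.40)/2 × 0.5 = 3.385
  Sum = 294.845 µg/mL·hr
IV tail: 6.40/0.219 = 29.224; AUC_iv,0→∞ = 294.845 + 29.224 = 324.069 µg/mL·hr
Trapezoidal AUC_0→4.5 (oral capsule):
  [0→1.5]: (0.00+29.86)/2 × 1.5 = 22.395
  [1.5→2]: (29.86+28.96)/2 × 0.5 = 14.705
  [2→2.5]: (28.96+27.01)/2 × 0.5 = 13.9925
  [2.5→3]: (27.01+24.70)/2 × 0.5 = 12.9275
  [3→4.5]: (24.70+18.13)/2 × 1.5 = 32.1225
  Sum = 96.1425 µg/mL·hr
oral capsule tail: 18.13/0.219 = 82.785; AUC_ev,0→∞ = 96.1425 + 82.785 = 178.9275 µg/mL·hr
F = (AUC_ev/D_ev)/(AUC_iv/D_iv) = (178.9275/375)/(324.069/150) = 0.47714/2.16046 = 0.2209

F = 0.221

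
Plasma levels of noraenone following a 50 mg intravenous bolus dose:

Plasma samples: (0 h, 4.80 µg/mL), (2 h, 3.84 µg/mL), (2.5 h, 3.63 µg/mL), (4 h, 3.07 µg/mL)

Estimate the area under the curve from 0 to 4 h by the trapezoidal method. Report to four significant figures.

AUC = 15.53 µg/mL·h

Trapezoidal AUC_0→4:
  [0→2]: (4.80+3.84)/2 × 2 = 8.64
  [2→2.5]: (3.84+3.63)/2 × 0.5 = 1.8675
  [2.5→4]: (3.63+3.07)/2 × 1.5 = 5.025
  Sum = 15.5325 µg/mL·h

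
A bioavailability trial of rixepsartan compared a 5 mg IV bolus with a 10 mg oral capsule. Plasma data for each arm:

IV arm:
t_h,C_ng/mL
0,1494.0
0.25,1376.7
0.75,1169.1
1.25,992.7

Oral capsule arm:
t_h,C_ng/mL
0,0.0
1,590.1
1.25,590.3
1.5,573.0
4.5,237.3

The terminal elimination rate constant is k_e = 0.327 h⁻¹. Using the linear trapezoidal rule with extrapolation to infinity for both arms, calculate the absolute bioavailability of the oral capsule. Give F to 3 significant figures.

Trapezoidal AUC_0→1.25 (IV):
  [0→0.25]: (1494.0+1376.7)/2 × 0.25 = 358.8375
  [0.25→0.75]: (1376.7+1169.1)/2 × 0.5 = 636.45
  [0.75→1.25]: (1169.1+992.7)/2 × 0.5 = 540.45
  Sum = 1535.7375 ng/mL·h
IV tail: 992.7/0.327 = 3035.780; AUC_iv,0→∞ = 1535.7375 + 3035.780 = 4571.5175 ng/mL·h
Trapezoidal AUC_0→4.5 (oral capsule):
  [0→1]: (0.0+590.1)/2 × 1 = 295.05
  [1→1.25]: (590.1+590.3)/2 × 0.25 = 147.55
  [1.25→1.5]: (590.3+573.0)/2 × 0.25 = 145.4125
  [1.5→4.5]: (573.0+237.3)/2 × 3 = 1215.45
  Sum = 1803.4625 ng/mL·h
oral capsule tail: 237.3/0.327 = 725.688; AUC_ev,0→∞ = 1803.4625 + 725.688 = 2529.1505 ng/mL·h
F = (AUC_ev/D_ev)/(AUC_iv/D_iv) = (2529.1505/10)/(4571.5175/5) = 252.91505/914.3035 = 0.2766

F = 0.277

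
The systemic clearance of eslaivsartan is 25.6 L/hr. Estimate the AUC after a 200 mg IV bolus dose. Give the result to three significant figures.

AUC = 7.81 mg/L·hr

AUC_0→∞ = Dose_iv / CL
        = 200 / 25.6 = 7.8125 mg/L·hr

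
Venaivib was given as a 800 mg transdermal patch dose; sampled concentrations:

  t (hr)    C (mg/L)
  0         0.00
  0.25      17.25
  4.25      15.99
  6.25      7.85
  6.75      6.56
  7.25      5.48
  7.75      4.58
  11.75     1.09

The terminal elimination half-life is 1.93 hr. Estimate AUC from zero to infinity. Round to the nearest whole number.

Trapezoidal AUC_0→11.75:
  [0→0.25]: (0.00+17.25)/2 × 0.25 = 2.15625
  [0.25→4.25]: (17.25+15.99)/2 × 4 = 66.48
  [4.25→6.25]: (15.99+7.85)/2 × 2 = 23.84
  [6.25→6.75]: (7.85+6.56)/2 × 0.5 = 3.6025
  [6.75→7.25]: (6.56+5.48)/2 × 0.5 = 3.01
  [7.25→7.75]: (5.48+4.58)/2 × 0.5 = 2.515
  [7.75→11.75]: (4.58+1.09)/2 × 4 = 11.34
  Sum = 112.94375 mg/L·hr
k_e = ln2 / t½ = 0.693147 / 1.93 = 0.3591 hr^-1
Extrapolated tail: C_last / k_e = 1.09 / 0.3591 = 3.035
AUC_0→∞ = 112.94375 + 3.035 = 115.97875 mg/L·hr

AUC = 116 mg/L·hr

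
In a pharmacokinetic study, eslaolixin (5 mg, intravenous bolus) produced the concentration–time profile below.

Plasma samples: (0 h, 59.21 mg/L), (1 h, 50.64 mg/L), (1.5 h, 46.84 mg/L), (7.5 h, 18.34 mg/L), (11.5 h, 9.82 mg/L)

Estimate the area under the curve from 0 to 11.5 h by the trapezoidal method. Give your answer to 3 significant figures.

Trapezoidal AUC_0→11.5:
  [0→1]: (59.21+50.64)/2 × 1 = 54.925
  [1→1.5]: (50.64+46.84)/2 × 0.5 = 24.37
  [1.5→7.5]: (46.84+18.34)/2 × 6 = 195.54
  [7.5→11.5]: (18.34+9.82)/2 × 4 = 56.32
  Sum = 331.155 mg/L·h

AUC = 331 mg/L·h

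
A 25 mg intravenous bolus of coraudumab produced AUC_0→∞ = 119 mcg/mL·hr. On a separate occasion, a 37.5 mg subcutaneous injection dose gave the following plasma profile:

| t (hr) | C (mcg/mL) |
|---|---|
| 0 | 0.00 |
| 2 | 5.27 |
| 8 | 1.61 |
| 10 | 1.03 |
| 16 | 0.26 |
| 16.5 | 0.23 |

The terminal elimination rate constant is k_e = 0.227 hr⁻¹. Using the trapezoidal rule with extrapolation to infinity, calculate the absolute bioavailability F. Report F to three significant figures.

F = 0.188

Trapezoidal AUC_0→16.5 (subcutaneous injection):
  [0→2]: (0.00+5.27)/2 × 2 = 5.27
  [2→8]: (5.27+1.61)/2 × 6 = 20.64
  [8→10]: (1.61+1.03)/2 × 2 = 2.64
  [10→16]: (1.03+0.26)/2 × 6 = 3.87
  [16→16.5]: (0.26+0.23)/2 × 0.5 = 0.1225
  Sum = 32.5425 mcg/mL·hr
Tail: C_last/k_e = 0.23/0.227 = 1.013
AUC_0→∞ (subcutaneous injection) = 32.5425 + 1.013 = 33.5555 mcg/mL·hr
F = (AUC_ev/D_ev)/(AUC_iv/D_iv) = (33.5555/37.5)/(119/25) = 0.894813/4.76 = 0.1880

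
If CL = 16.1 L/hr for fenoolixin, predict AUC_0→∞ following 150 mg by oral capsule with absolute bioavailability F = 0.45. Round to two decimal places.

AUC = 4.19 mg/L·hr

AUC_0→∞ = F × Dose / CL
        = 0.45 × 150 / 16.1 = 4.19255 mg/L·hr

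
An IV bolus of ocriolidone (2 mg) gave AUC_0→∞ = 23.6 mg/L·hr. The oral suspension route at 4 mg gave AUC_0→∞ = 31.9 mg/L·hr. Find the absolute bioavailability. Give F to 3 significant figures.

F = 0.676

F = (AUC_ev / D_ev) / (AUC_iv / D_iv)
  = (31.9/4) / (23.6/2)
  = 7.975 / 11.8 = 0.6758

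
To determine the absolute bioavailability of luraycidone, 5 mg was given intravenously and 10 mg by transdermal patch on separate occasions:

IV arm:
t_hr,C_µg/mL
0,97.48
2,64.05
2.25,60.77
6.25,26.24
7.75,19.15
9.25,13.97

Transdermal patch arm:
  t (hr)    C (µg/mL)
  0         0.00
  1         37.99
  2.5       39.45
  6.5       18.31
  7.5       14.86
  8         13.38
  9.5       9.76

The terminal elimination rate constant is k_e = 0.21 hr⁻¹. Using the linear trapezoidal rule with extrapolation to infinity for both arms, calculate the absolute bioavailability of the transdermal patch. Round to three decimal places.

F = 0.294

Trapezoidal AUC_0→9.25 (IV):
  [0→2]: (97.48+64.05)/2 × 2 = 161.53
  [2→2.25]: (64.05+60.77)/2 × 0.25 = 15.6025
  [2.25→6.25]: (60.77+26.24)/2 × 4 = 174.02
  [6.25→7.75]: (26.24+19.15)/2 × 1.5 = 34.0425
  [7.75→9.25]: (19.15+13.97)/2 × 1.5 = 24.84
  Sum = 410.035 µg/mL·hr
IV tail: 13.97/0.21 = 66.524; AUC_iv,0→∞ = 410.035 + 66.524 = 476.559 µg/mL·hr
Trapezoidal AUC_0→9.5 (transdermal patch):
  [0→1]: (0.00+37.99)/2 × 1 = 18.995
  [1→2.5]: (37.99+39.45)/2 × 1.5 = 58.08
  [2.5→6.5]: (39.45+18.31)/2 × 4 = 115.52
  [6.5→7.5]: (18.31+14.86)/2 × 1 = 16.585
  [7.5→8]: (14.86+13.38)/2 × 0.5 = 7.06
  [8→9.5]: (13.38+9.76)/2 × 1.5 = 17.355
  Sum = 233.595 µg/mL·hr
transdermal patch tail: 9.76/0.21 = 46.476; AUC_ev,0→∞ = 233.595 + 46.476 = 280.071 µg/mL·hr
F = (AUC_ev/D_ev)/(AUC_iv/D_iv) = (280.071/10)/(476.559/5) = 28.0071/95.3118 = 0.2938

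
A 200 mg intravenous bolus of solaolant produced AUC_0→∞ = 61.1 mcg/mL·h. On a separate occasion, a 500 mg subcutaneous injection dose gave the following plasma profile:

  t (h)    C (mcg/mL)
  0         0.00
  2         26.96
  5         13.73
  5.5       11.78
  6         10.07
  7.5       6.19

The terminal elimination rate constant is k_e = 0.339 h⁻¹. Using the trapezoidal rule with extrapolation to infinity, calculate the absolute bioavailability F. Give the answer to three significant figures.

Trapezoidal AUC_0→7.5 (subcutaneous injection):
  [0→2]: (0.00+26.96)/2 × 2 = 26.96
  [2→5]: (26.96+13.73)/2 × 3 = 61.035
  [5→5.5]: (13.73+11.78)/2 × 0.5 = 6.3775
  [5.5→6]: (11.78+10.07)/2 × 0.5 = 5.4625
  [6→7.5]: (10.07+6.19)/2 × 1.5 = 12.195
  Sum = 112.03 mcg/mL·h
Tail: C_last/k_e = 6.19/0.339 = 18.260
AUC_0→∞ (subcutaneous injection) = 112.03 + 18.260 = 130.29 mcg/mL·h
F = (AUC_ev/D_ev)/(AUC_iv/D_iv) = (130.29/500)/(61.1/200) = 0.26058/0.3055 = 0.8530

F = 0.853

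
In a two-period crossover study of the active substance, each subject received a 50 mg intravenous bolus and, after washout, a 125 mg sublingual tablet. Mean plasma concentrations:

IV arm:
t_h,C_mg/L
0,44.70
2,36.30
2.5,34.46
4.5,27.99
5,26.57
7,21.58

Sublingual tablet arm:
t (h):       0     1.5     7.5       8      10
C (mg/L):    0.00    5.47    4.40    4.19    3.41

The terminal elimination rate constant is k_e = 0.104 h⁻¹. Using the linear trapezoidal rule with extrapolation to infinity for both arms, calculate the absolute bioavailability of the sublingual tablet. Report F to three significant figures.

Trapezoidal AUC_0→7 (IV):
  [0→2]: (44.70+36.30)/2 × 2 = 81.0
  [2→2.5]: (36.30+34.46)/2 × 0.5 = 17.69
  [2.5→4.5]: (34.46+27.99)/2 × 2 = 62.45
  [4.5→5]: (27.99+26.57)/2 × 0.5 = 13.64
  [5→7]: (26.57+21.58)/2 × 2 = 48.15
  Sum = 222.93 mg/L·h
IV tail: 21.58/0.104 = 207.500; AUC_iv,0→∞ = 222.93 + 207.500 = 430.43 mg/L·h
Trapezoidal AUC_0→10 (sublingual tablet):
  [0→1.5]: (0.00+5.47)/2 × 1.5 = 4.1025
  [1.5→7.5]: (5.47+4.40)/2 × 6 = 29.61
  [7.5→8]: (4.40+4.19)/2 × 0.5 = 2.1475
  [8→10]: (4.19+3.41)/2 × 2 = 7.6
  Sum = 43.46 mg/L·h
sublingual tablet tail: 3.41/0.104 = 32.788; AUC_ev,0→∞ = 43.46 + 32.788 = 76.248 mg/L·h
F = (AUC_ev/D_ev)/(AUC_iv/D_iv) = (76.248/125)/(430.43/50) = 0.609984/8.6086 = 0.0709

F = 0.0709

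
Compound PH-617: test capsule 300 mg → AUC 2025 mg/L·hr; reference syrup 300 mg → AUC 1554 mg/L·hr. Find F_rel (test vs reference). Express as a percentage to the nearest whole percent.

F_rel = 130%

F_rel = (AUC_test/D_test) / (AUC_ref/D_ref)
      = (2025/300) / (1554/300)
      = 6.75 / 5.18 = 1.3031 = 130.31%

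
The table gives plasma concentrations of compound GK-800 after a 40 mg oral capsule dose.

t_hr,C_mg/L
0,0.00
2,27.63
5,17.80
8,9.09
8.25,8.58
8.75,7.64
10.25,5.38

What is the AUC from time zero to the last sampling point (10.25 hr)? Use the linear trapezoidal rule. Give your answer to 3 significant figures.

Trapezoidal AUC_0→10.25:
  [0→2]: (0.00+27.63)/2 × 2 = 27.63
  [2→5]: (27.63+17.80)/2 × 3 = 68.145
  [5→8]: (17.80+9.09)/2 × 3 = 40.335
  [8→8.25]: (9.09+8.58)/2 × 0.25 = 2.20875
  [8.25→8.75]: (8.58+7.64)/2 × 0.5 = 4.055
  [8.75→10.25]: (7.64+5.38)/2 × 1.5 = 9.765
  Sum = 152.13875 mg/L·hr

AUC = 152 mg/L·hr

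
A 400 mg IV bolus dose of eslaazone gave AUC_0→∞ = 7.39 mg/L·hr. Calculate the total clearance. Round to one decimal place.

CL = Dose_iv / AUC_0→∞
   = 400 / 7.39 = 54.1272 L/hr

CL = 54.1 L/hr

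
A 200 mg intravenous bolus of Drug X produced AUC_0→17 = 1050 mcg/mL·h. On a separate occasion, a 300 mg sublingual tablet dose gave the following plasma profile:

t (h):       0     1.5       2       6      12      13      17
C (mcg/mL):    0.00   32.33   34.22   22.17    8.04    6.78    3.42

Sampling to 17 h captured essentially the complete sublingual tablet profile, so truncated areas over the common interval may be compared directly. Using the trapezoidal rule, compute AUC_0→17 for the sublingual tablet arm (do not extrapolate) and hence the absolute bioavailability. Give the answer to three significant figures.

Trapezoidal AUC_0→17 (sublingual tablet):
  [0→1.5]: (0.00+32.33)/2 × 1.5 = 24.2475
  [1.5→2]: (32.33+34.22)/2 × 0.5 = 16.6375
  [2→6]: (34.22+22.17)/2 × 4 = 112.78
  [6→12]: (22.17+8.04)/2 × 6 = 90.63
  [12→13]: (8.04+6.78)/2 × 1 = 7.41
  [13→17]: (6.78+3.42)/2 × 4 = 20.4
  Sum = 272.105 mcg/mL·h
F = (AUC_ev/D_ev)/(AUC_iv/D_iv) = (272.105/300)/(1050/200) = 0.907017/5.25 = 0.1728

F = 0.173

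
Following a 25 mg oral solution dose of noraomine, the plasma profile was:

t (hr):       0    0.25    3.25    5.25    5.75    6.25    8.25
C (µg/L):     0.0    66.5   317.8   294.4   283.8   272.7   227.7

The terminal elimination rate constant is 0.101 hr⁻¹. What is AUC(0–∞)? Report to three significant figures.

Trapezoidal AUC_0→8.25:
  [0→0.25]: (0.0+66.5)/2 × 0.25 = 8.3125
  [0.25→3.25]: (66.5+317.8)/2 × 3 = 576.45
  [3.25→5.25]: (317.8+294.4)/2 × 2 = 612.2
  [5.25→5.75]: (294.4+283.8)/2 × 0.5 = 144.55
  [5.75→6.25]: (283.8+272.7)/2 × 0.5 = 139.125
  [6.25→8.25]: (272.7+227.7)/2 × 2 = 500.4
  Sum = 1981.0375 µg/L·hr
Extrapolated tail: C_last / k_e = 227.7 / 0.101 = 2254.455
AUC_0→∞ = 1981.0375 + 2254.455 = 4235.4925 µg/L·hr

AUC = 4240 µg/L·hr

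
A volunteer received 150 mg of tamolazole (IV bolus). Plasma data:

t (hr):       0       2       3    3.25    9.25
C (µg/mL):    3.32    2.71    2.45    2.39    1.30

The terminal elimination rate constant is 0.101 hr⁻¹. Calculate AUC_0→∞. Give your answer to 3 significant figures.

AUC = 33.2 µg/mL·hr

Trapezoidal AUC_0→9.25:
  [0→2]: (3.32+2.71)/2 × 2 = 6.03
  [2→3]: (2.71+2.45)/2 × 1 = 2.58
  [3→3.25]: (2.45+2.39)/2 × 0.25 = 0.605
  [3.25→9.25]: (2.39+1.30)/2 × 6 = 11.07
  Sum = 20.285 µg/mL·hr
Extrapolated tail: C_last / k_e = 1.30 / 0.101 = 12.871
AUC_0→∞ = 20.285 + 12.871 = 33.156 µg/mL·hr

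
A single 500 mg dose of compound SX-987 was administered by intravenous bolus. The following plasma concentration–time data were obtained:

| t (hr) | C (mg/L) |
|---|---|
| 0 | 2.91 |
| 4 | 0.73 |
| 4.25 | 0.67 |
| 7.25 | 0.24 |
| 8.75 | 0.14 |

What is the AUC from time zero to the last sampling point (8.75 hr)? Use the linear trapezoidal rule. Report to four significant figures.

AUC = 9.105 mg/L·hr

Trapezoidal AUC_0→8.75:
  [0→4]: (2.91+0.73)/2 × 4 = 7.28
  [4→4.25]: (0.73+0.67)/2 × 0.25 = 0.175
  [4.25→7.25]: (0.67+0.24)/2 × 3 = 1.365
  [7.25→8.75]: (0.24+0.14)/2 × 1.5 = 0.285
  Sum = 9.105 mg/L·hr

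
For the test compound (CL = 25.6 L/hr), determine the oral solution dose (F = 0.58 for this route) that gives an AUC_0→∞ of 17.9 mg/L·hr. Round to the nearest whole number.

Dose = CL × AUC_0→∞ / F
     = 25.6 × 17.9 / 0.58 = 790.069 mg

Dose = 790 mg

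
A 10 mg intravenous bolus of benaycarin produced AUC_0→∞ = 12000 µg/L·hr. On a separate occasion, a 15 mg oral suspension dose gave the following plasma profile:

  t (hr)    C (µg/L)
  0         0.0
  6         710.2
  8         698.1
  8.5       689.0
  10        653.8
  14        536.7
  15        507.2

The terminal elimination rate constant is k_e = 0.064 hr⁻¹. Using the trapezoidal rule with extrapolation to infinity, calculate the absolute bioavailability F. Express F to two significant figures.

F = 0.87

Trapezoidal AUC_0→15 (oral suspension):
  [0→6]: (0.0+710.2)/2 × 6 = 2130.6
  [6→8]: (710.2+698.1)/2 × 2 = 1408.3
  [8→8.5]: (698.1+689.0)/2 × 0.5 = 346.775
  [8.5→10]: (689.0+653.8)/2 × 1.5 = 1007.1
  [10→14]: (653.8+536.7)/2 × 4 = 2381.0
  [14→15]: (536.7+507.2)/2 × 1 = 521.95
  Sum = 7795.725 µg/L·hr
Tail: C_last/k_e = 507.2/0.064 = 7925.000
AUC_0→∞ (oral suspension) = 7795.725 + 7925.000 = 15720.725 µg/L·hr
F = (AUC_ev/D_ev)/(AUC_iv/D_iv) = (15720.725/15)/(12000/10) = 1048.05/1200 = 0.8734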